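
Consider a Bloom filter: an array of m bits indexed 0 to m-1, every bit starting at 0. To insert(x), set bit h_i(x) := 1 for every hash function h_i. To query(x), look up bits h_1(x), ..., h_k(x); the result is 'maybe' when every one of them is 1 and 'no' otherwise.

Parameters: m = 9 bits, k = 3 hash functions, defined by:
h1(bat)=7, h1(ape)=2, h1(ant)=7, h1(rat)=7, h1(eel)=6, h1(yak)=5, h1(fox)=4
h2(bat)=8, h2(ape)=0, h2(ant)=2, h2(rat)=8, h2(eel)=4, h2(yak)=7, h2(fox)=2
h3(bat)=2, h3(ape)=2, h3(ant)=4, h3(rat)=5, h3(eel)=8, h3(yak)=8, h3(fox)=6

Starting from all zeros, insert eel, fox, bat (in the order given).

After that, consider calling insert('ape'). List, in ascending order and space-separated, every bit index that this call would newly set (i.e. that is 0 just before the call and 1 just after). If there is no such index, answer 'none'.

Start: bits=000000000
After insert 'eel': sets bits 4 6 8 -> bits=000010101
After insert 'fox': sets bits 2 4 6 -> bits=001010101
After insert 'bat': sets bits 2 7 8 -> bits=001010111
insert 'ape' would touch bits 0 2; currently bit0=0, bit2=1
Bits that are 0 among those (would change 0->1): 0

Answer: 0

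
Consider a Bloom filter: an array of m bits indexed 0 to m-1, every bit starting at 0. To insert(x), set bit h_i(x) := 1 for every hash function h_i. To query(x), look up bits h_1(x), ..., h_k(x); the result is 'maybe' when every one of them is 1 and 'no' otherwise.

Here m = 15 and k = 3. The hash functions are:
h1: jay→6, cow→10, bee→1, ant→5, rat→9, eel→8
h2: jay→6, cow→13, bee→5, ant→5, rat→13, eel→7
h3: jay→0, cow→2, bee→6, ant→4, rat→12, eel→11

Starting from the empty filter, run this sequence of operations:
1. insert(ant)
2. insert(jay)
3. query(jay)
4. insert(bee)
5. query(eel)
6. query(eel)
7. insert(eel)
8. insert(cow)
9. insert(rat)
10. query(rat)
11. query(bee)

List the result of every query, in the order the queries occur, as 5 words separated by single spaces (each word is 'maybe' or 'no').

Start: bits=000000000000000
Op 1: insert ant -> sets bits 4 5 -> bits=000011000000000
Op 2: insert jay -> sets bits 0 6 -> bits=100011100000000
Op 3: query jay -> checks bit0=1, bit6=1 (all 1) -> maybe
Op 4: insert bee -> sets bits 1 5 6 -> bits=110011100000000
Op 5: query eel -> checks bit7=0, bit8=0, bit11=0 (has a 0) -> no
Op 6: query eel -> checks bit7=0, bit8=0, bit11=0 (has a 0) -> no
Op 7: insert eel -> sets bits 7 8 11 -> bits=110011111001000
Op 8: insert cow -> sets bits 2 10 13 -> bits=111011111011010
Op 9: insert rat -> sets bits 9 12 13 -> bits=111011111111110
Op 10: query rat -> checks bit9=1, bit12=1, bit13=1 (all 1) -> maybe
Op 11: query bee -> checks bit1=1, bit5=1, bit6=1 (all 1) -> maybe
Query results in order: maybe no no maybe maybe

Answer: maybe no no maybe maybe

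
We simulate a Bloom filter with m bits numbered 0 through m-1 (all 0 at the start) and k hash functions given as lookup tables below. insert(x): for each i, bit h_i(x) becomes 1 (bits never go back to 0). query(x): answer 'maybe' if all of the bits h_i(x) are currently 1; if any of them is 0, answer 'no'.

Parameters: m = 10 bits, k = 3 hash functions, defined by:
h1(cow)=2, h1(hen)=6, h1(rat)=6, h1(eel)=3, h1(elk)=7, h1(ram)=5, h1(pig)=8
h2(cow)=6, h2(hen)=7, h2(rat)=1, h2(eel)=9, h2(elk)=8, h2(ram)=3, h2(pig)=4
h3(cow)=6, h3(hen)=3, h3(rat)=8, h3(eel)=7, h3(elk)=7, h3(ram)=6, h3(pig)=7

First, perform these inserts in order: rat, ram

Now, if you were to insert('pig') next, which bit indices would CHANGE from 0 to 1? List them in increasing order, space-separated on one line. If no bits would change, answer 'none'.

Answer: 4 7

Derivation:
Start: bits=0000000000
After insert 'rat': sets bits 1 6 8 -> bits=0100001010
After insert 'ram': sets bits 3 5 6 -> bits=0101011010
insert 'pig' would touch bits 4 7 8; currently bit4=0, bit7=0, bit8=1
Bits that are 0 among those (would change 0->1): 4 7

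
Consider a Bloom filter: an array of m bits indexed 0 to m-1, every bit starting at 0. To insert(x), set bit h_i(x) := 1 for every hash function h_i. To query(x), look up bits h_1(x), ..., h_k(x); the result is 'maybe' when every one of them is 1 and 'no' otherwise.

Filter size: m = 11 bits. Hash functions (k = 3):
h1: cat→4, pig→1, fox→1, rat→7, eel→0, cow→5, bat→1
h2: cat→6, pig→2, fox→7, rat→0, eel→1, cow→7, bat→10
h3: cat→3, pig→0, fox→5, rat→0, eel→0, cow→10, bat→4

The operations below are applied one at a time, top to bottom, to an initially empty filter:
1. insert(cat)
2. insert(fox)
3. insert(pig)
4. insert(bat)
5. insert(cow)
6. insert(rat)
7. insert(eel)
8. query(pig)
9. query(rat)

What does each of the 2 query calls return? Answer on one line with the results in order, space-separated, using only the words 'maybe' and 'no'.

Start: bits=00000000000
Op 1: insert cat -> sets bits 3 4 6 -> bits=00011010000
Op 2: insert fox -> sets bits 1 5 7 -> bits=01011111000
Op 3: insert pig -> sets bits 0 1 2 -> bits=11111111000
Op 4: insert bat -> sets bits 1 4 10 -> bits=11111111001
Op 5: insert cow -> sets bits 5 7 10 -> bits=11111111001
Op 6: insert rat -> sets bits 0 7 -> bits=11111111001
Op 7: insert eel -> sets bits 0 1 -> bits=11111111001
Op 8: query pig -> checks bit0=1, bit1=1, bit2=1 (all 1) -> maybe
Op 9: query rat -> checks bit0=1, bit7=1 (all 1) -> maybe
Query results in order: maybe maybe

Answer: maybe maybe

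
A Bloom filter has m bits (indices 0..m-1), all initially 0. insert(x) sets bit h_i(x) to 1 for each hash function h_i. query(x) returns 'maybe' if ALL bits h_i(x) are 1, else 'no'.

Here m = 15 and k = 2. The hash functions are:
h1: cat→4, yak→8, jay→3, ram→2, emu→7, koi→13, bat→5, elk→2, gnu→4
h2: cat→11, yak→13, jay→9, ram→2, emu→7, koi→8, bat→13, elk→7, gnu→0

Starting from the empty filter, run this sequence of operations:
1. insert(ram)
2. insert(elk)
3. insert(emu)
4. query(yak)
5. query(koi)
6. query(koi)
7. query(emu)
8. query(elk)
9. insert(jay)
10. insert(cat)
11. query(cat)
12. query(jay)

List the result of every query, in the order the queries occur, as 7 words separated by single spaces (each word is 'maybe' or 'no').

Answer: no no no maybe maybe maybe maybe

Derivation:
Start: bits=000000000000000
Op 1: insert ram -> sets bits 2 -> bits=001000000000000
Op 2: insert elk -> sets bits 2 7 -> bits=001000010000000
Op 3: insert emu -> sets bits 7 -> bits=001000010000000
Op 4: query yak -> checks bit8=0, bit13=0 (has a 0) -> no
Op 5: query koi -> checks bit8=0, bit13=0 (has a 0) -> no
Op 6: query koi -> checks bit8=0, bit13=0 (has a 0) -> no
Op 7: query emu -> checks bit7=1 (all 1) -> maybe
Op 8: query elk -> checks bit2=1, bit7=1 (all 1) -> maybe
Op 9: insert jay -> sets bits 3 9 -> bits=001100010100000
Op 10: insert cat -> sets bits 4 11 -> bits=001110010101000
Op 11: query cat -> checks bit4=1, bit11=1 (all 1) -> maybe
Op 12: query jay -> checks bit3=1, bit9=1 (all 1) -> maybe
Query results in order: no no no maybe maybe maybe maybe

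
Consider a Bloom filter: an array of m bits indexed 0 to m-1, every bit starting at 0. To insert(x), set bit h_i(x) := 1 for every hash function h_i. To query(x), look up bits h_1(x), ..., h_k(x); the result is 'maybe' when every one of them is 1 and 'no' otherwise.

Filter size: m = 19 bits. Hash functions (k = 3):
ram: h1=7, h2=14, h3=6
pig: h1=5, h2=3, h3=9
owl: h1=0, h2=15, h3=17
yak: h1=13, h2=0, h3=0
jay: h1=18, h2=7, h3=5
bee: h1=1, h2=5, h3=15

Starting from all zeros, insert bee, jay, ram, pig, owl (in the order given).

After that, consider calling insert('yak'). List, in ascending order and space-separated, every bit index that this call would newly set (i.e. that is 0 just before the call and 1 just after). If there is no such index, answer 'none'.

Answer: 13

Derivation:
Start: bits=0000000000000000000
After insert 'bee': sets bits 1 5 15 -> bits=0100010000000001000
After insert 'jay': sets bits 5 7 18 -> bits=0100010100000001001
After insert 'ram': sets bits 6 7 14 -> bits=0100011100000011001
After insert 'pig': sets bits 3 5 9 -> bits=0101011101000011001
After insert 'owl': sets bits 0 15 17 -> bits=1101011101000011011
insert 'yak' would touch bits 0 13; currently bit0=1, bit13=0
Bits that are 0 among those (would change 0->1): 13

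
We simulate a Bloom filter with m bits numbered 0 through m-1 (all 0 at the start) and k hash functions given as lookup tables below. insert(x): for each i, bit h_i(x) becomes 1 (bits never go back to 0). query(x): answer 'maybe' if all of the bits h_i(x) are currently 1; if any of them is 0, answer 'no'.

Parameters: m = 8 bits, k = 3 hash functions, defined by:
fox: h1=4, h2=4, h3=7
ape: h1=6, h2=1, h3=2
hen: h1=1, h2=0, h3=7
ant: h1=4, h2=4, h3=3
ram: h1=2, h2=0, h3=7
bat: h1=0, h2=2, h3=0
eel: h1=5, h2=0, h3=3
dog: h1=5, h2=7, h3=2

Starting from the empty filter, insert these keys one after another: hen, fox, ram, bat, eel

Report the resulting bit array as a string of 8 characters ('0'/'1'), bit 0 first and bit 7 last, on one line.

Answer: 11111101

Derivation:
Start: bits=00000000
After insert 'hen': sets bits 0 1 7 -> bits=11000001
After insert 'fox': sets bits 4 7 -> bits=11001001
After insert 'ram': sets bits 0 2 7 -> bits=11101001
After insert 'bat': sets bits 0 2 -> bits=11101001
After insert 'eel': sets bits 0 3 5 -> bits=11111101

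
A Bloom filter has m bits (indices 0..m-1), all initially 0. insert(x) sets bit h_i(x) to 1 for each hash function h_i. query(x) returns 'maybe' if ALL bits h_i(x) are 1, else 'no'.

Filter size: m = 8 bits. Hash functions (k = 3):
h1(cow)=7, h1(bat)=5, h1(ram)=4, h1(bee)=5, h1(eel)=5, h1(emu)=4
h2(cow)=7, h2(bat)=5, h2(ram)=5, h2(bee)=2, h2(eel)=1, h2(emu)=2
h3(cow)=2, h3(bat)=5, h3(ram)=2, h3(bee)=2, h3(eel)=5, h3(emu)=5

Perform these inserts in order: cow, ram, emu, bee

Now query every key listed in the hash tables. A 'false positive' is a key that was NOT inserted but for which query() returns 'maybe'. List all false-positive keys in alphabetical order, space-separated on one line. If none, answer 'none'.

Answer: bat

Derivation:
Start: bits=00000000
After insert 'cow': sets bits 2 7 -> bits=00100001
After insert 'ram': sets bits 2 4 5 -> bits=00101101
After insert 'emu': sets bits 2 4 5 -> bits=00101101
After insert 'bee': sets bits 2 5 -> bits=00101101
Not inserted: bat eel — query each against bits=00101101:
query bat: checks bit5=1 (all 1) -> maybe => FALSE POSITIVE
query eel: checks bit1=0, bit5=1 (has a 0) -> no => not a false positive
False positives (alphabetical): bat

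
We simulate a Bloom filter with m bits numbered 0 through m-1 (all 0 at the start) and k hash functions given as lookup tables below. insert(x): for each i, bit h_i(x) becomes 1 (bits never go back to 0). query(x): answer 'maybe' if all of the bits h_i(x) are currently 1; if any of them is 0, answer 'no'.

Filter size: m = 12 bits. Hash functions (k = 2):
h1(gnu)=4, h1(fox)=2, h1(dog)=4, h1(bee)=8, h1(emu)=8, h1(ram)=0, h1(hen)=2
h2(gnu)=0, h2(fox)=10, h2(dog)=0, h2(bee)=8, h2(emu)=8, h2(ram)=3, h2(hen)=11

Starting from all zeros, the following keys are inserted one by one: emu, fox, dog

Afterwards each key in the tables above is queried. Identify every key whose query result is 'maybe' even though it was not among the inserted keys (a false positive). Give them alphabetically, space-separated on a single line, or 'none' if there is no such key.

Start: bits=000000000000
After insert 'emu': sets bits 8 -> bits=000000001000
After insert 'fox': sets bits 2 10 -> bits=001000001010
After insert 'dog': sets bits 0 4 -> bits=101010001010
Not inserted: bee gnu hen ram — query each against bits=101010001010:
query bee: checks bit8=1 (all 1) -> maybe => FALSE POSITIVE
query gnu: checks bit0=1, bit4=1 (all 1) -> maybe => FALSE POSITIVE
query hen: checks bit2=1, bit11=0 (has a 0) -> no => not a false positive
query ram: checks bit0=1, bit3=0 (has a 0) -> no => not a false positive
False positives (alphabetical): bee gnu

Answer: bee gnu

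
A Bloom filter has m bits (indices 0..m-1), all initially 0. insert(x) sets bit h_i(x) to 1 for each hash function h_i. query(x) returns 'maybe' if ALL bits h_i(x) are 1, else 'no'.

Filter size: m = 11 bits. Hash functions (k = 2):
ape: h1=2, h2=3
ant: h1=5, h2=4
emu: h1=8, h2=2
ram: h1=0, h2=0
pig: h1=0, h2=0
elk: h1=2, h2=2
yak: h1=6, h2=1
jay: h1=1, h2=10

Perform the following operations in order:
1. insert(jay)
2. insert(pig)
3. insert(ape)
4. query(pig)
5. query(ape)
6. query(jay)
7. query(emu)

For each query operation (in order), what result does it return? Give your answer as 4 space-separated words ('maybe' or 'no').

Answer: maybe maybe maybe no

Derivation:
Start: bits=00000000000
Op 1: insert jay -> sets bits 1 10 -> bits=01000000001
Op 2: insert pig -> sets bits 0 -> bits=11000000001
Op 3: insert ape -> sets bits 2 3 -> bits=11110000001
Op 4: query pig -> checks bit0=1 (all 1) -> maybe
Op 5: query ape -> checks bit2=1, bit3=1 (all 1) -> maybe
Op 6: query jay -> checks bit1=1, bit10=1 (all 1) -> maybe
Op 7: query emu -> checks bit2=1, bit8=0 (has a 0) -> no
Query results in order: maybe maybe maybe no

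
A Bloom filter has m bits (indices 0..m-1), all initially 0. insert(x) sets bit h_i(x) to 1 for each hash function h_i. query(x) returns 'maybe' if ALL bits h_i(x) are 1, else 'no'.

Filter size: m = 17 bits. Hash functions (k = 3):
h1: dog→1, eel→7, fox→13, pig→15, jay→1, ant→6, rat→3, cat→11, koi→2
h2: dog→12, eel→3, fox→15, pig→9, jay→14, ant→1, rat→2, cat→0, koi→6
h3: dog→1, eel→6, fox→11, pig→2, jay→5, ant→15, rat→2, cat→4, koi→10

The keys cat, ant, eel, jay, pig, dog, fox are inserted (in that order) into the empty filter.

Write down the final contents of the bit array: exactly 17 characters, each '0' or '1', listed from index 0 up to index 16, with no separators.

Answer: 11111111010111110

Derivation:
Start: bits=00000000000000000
After insert 'cat': sets bits 0 4 11 -> bits=10001000000100000
After insert 'ant': sets bits 1 6 15 -> bits=11001010000100010
After insert 'eel': sets bits 3 6 7 -> bits=11011011000100010
After insert 'jay': sets bits 1 5 14 -> bits=11011111000100110
After insert 'pig': sets bits 2 9 15 -> bits=11111111010100110
After insert 'dog': sets bits 1 12 -> bits=11111111010110110
After insert 'fox': sets bits 11 13 15 -> bits=11111111010111110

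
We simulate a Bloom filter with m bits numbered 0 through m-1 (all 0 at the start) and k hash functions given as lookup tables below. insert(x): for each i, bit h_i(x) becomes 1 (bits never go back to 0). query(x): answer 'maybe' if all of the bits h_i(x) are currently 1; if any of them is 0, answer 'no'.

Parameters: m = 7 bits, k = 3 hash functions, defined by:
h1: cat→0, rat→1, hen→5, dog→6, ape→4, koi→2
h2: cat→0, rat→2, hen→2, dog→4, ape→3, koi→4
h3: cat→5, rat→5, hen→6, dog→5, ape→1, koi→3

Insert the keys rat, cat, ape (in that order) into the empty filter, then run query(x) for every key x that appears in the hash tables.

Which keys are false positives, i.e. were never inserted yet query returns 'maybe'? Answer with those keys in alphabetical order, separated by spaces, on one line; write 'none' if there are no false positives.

Answer: koi

Derivation:
Start: bits=0000000
After insert 'rat': sets bits 1 2 5 -> bits=0110010
After insert 'cat': sets bits 0 5 -> bits=1110010
After insert 'ape': sets bits 1 3 4 -> bits=1111110
Not inserted: dog hen koi — query each against bits=1111110:
query dog: checks bit4=1, bit5=1, bit6=0 (has a 0) -> no => not a false positive
query hen: checks bit2=1, bit5=1, bit6=0 (has a 0) -> no => not a false positive
query koi: checks bit2=1, bit3=1, bit4=1 (all 1) -> maybe => FALSE POSITIVE
False positives (alphabetical): koi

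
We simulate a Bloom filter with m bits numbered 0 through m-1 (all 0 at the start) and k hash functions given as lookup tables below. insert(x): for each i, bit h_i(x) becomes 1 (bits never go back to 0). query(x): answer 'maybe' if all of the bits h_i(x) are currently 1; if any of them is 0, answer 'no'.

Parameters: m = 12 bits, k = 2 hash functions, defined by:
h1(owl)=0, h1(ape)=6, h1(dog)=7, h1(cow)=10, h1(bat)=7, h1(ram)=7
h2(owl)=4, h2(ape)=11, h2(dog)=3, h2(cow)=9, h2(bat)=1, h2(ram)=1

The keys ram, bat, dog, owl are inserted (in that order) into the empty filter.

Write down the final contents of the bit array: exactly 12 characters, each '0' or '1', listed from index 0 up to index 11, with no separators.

Start: bits=000000000000
After insert 'ram': sets bits 1 7 -> bits=010000010000
After insert 'bat': sets bits 1 7 -> bits=010000010000
After insert 'dog': sets bits 3 7 -> bits=010100010000
After insert 'owl': sets bits 0 4 -> bits=110110010000

Answer: 110110010000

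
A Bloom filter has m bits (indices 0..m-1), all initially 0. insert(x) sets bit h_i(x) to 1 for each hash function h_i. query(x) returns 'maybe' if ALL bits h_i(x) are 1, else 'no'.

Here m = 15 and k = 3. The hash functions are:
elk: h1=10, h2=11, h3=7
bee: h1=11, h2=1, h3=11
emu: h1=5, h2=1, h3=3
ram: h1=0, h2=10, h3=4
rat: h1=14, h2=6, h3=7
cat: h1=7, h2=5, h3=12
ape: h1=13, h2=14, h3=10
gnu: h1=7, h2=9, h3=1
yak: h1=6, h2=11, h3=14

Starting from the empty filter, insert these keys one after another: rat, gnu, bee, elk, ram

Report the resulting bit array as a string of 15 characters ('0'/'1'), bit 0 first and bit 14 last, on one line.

Answer: 110010110111001

Derivation:
Start: bits=000000000000000
After insert 'rat': sets bits 6 7 14 -> bits=000000110000001
After insert 'gnu': sets bits 1 7 9 -> bits=010000110100001
After insert 'bee': sets bits 1 11 -> bits=010000110101001
After insert 'elk': sets bits 7 10 11 -> bits=010000110111001
After insert 'ram': sets bits 0 4 10 -> bits=110010110111001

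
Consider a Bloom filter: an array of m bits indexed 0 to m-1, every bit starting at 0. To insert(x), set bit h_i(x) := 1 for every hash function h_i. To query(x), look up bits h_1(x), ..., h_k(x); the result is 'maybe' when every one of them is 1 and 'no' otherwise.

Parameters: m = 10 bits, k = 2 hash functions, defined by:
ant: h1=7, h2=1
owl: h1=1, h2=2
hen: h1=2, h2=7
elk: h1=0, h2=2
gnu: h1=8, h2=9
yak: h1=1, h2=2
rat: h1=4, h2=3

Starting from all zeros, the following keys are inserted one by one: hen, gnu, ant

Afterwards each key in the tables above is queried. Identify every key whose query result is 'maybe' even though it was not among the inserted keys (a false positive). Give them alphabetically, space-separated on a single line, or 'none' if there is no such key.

Answer: owl yak

Derivation:
Start: bits=0000000000
After insert 'hen': sets bits 2 7 -> bits=0010000100
After insert 'gnu': sets bits 8 9 -> bits=0010000111
After insert 'ant': sets bits 1 7 -> bits=0110000111
Not inserted: elk owl rat yak — query each against bits=0110000111:
query elk: checks bit0=0, bit2=1 (has a 0) -> no => not a false positive
query owl: checks bit1=1, bit2=1 (all 1) -> maybe => FALSE POSITIVE
query rat: checks bit3=0, bit4=0 (has a 0) -> no => not a false positive
query yak: checks bit1=1, bit2=1 (all 1) -> maybe => FALSE POSITIVE
False positives (alphabetical): owl yak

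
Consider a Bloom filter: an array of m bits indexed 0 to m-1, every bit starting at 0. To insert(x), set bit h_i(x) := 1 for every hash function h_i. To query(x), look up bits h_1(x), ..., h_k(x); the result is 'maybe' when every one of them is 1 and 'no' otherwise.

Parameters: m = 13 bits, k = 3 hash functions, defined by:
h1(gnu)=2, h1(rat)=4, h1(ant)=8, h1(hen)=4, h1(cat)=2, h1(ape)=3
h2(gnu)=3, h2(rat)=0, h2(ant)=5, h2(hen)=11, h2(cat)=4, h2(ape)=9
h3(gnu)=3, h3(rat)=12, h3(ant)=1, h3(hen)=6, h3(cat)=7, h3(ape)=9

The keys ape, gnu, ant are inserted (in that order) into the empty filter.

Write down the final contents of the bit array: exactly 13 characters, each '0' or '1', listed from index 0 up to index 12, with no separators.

Answer: 0111010011000

Derivation:
Start: bits=0000000000000
After insert 'ape': sets bits 3 9 -> bits=0001000001000
After insert 'gnu': sets bits 2 3 -> bits=0011000001000
After insert 'ant': sets bits 1 5 8 -> bits=0111010011000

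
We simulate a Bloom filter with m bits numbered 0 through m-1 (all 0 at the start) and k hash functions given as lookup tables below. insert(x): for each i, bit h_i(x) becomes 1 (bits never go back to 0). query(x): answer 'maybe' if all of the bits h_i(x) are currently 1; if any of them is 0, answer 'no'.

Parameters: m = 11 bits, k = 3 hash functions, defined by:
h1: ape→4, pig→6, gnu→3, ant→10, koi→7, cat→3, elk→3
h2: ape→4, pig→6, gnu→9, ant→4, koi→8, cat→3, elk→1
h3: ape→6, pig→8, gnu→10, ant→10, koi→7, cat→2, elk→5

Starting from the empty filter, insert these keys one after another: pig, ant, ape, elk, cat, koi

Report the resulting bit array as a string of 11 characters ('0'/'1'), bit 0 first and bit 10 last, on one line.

Start: bits=00000000000
After insert 'pig': sets bits 6 8 -> bits=00000010100
After insert 'ant': sets bits 4 10 -> bits=00001010101
After insert 'ape': sets bits 4 6 -> bits=00001010101
After insert 'elk': sets bits 1 3 5 -> bits=01011110101
After insert 'cat': sets bits 2 3 -> bits=01111110101
After insert 'koi': sets bits 7 8 -> bits=01111111101

Answer: 01111111101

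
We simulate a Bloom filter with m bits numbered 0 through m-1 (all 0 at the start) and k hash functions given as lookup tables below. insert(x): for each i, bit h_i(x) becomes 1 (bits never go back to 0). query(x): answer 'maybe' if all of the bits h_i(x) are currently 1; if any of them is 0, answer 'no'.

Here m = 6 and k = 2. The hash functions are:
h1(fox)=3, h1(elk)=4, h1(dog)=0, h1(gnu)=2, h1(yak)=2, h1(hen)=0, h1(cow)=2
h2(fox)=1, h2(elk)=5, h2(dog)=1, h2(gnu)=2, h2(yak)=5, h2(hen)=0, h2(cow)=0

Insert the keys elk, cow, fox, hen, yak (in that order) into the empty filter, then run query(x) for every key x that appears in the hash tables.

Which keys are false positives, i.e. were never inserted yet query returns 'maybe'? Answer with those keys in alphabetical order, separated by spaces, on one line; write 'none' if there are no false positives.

Start: bits=000000
After insert 'elk': sets bits 4 5 -> bits=000011
After insert 'cow': sets bits 0 2 -> bits=101011
After insert 'fox': sets bits 1 3 -> bits=111111
After insert 'hen': sets bits 0 -> bits=111111
After insert 'yak': sets bits 2 5 -> bits=111111
Not inserted: dog gnu — query each against bits=111111:
query dog: checks bit0=1, bit1=1 (all 1) -> maybe => FALSE POSITIVE
query gnu: checks bit2=1 (all 1) -> maybe => FALSE POSITIVE
False positives (alphabetical): dog gnu

Answer: dog gnu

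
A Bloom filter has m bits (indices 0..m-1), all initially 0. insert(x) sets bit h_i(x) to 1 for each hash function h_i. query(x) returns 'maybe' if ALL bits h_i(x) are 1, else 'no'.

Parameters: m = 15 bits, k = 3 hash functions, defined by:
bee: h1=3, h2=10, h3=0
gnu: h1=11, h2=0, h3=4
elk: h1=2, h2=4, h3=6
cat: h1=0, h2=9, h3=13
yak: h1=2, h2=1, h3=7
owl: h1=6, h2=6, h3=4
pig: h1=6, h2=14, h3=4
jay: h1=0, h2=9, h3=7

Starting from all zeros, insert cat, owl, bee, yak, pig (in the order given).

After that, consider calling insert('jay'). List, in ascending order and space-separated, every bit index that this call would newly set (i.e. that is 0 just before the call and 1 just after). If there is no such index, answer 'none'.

Start: bits=000000000000000
After insert 'cat': sets bits 0 9 13 -> bits=100000000100010
After insert 'owl': sets bits 4 6 -> bits=100010100100010
After insert 'bee': sets bits 0 3 10 -> bits=100110100110010
After insert 'yak': sets bits 1 2 7 -> bits=111110110110010
After insert 'pig': sets bits 4 6 14 -> bits=111110110110011
insert 'jay' would touch bits 0 7 9; currently bit0=1, bit7=1, bit9=1
Bits that are 0 among those (would change 0->1): none

Answer: none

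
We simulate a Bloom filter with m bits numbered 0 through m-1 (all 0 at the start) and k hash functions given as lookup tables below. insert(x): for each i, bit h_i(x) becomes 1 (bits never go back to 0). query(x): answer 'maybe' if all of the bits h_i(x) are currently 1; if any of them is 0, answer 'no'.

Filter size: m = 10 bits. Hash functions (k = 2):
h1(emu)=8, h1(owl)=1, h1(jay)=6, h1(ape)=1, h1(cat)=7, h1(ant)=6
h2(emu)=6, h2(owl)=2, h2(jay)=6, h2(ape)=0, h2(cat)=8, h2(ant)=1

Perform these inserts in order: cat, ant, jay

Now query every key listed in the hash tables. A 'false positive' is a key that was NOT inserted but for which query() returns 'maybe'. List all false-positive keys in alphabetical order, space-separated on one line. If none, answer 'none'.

Start: bits=0000000000
After insert 'cat': sets bits 7 8 -> bits=0000000110
After insert 'ant': sets bits 1 6 -> bits=0100001110
After insert 'jay': sets bits 6 -> bits=0100001110
Not inserted: ape emu owl — query each against bits=0100001110:
query ape: checks bit0=0, bit1=1 (has a 0) -> no => not a false positive
query emu: checks bit6=1, bit8=1 (all 1) -> maybe => FALSE POSITIVE
query owl: checks bit1=1, bit2=0 (has a 0) -> no => not a false positive
False positives (alphabetical): emu

Answer: emu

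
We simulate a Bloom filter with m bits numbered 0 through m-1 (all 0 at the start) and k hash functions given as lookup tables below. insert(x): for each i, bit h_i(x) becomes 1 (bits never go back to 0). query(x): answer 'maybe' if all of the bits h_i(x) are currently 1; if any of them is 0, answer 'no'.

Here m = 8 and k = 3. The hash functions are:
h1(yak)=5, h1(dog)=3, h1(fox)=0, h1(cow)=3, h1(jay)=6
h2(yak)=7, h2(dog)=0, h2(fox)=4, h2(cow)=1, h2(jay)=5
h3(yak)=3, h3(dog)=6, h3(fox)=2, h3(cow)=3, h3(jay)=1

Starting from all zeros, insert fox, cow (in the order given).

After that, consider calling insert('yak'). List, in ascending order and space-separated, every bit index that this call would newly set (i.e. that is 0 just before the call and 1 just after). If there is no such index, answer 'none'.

Answer: 5 7

Derivation:
Start: bits=00000000
After insert 'fox': sets bits 0 2 4 -> bits=10101000
After insert 'cow': sets bits 1 3 -> bits=11111000
insert 'yak' would touch bits 3 5 7; currently bit3=1, bit5=0, bit7=0
Bits that are 0 among those (would change 0->1): 5 7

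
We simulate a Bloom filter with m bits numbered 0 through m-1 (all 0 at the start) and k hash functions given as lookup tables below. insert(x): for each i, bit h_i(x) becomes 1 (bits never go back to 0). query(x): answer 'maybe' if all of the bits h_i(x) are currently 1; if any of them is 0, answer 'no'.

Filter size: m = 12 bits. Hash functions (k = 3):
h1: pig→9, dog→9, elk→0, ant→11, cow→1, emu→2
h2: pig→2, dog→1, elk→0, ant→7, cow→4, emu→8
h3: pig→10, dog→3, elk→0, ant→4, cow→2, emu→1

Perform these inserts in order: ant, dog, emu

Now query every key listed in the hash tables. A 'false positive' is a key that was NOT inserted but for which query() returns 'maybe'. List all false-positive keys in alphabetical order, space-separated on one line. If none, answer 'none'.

Answer: cow

Derivation:
Start: bits=000000000000
After insert 'ant': sets bits 4 7 11 -> bits=000010010001
After insert 'dog': sets bits 1 3 9 -> bits=010110010101
After insert 'emu': sets bits 1 2 8 -> bits=011110011101
Not inserted: cow elk pig — query each against bits=011110011101:
query cow: checks bit1=1, bit2=1, bit4=1 (all 1) -> maybe => FALSE POSITIVE
query elk: checks bit0=0 (has a 0) -> no => not a false positive
query pig: checks bit2=1, bit9=1, bit10=0 (has a 0) -> no => not a false positive
False positives (alphabetical): cow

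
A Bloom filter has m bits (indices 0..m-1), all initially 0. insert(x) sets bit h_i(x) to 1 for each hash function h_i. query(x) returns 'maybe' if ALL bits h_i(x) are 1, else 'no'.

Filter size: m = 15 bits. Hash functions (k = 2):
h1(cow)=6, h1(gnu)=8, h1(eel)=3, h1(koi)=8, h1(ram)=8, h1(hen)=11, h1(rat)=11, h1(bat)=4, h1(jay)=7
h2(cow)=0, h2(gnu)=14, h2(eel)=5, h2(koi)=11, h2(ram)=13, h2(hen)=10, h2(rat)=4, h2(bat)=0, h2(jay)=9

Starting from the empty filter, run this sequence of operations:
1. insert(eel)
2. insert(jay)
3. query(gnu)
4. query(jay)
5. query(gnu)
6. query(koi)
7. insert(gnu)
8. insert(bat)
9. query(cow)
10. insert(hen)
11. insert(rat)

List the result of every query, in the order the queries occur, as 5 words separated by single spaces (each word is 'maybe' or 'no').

Start: bits=000000000000000
Op 1: insert eel -> sets bits 3 5 -> bits=000101000000000
Op 2: insert jay -> sets bits 7 9 -> bits=000101010100000
Op 3: query gnu -> checks bit8=0, bit14=0 (has a 0) -> no
Op 4: query jay -> checks bit7=1, bit9=1 (all 1) -> maybe
Op 5: query gnu -> checks bit8=0, bit14=0 (has a 0) -> no
Op 6: query koi -> checks bit8=0, bit11=0 (has a 0) -> no
Op 7: insert gnu -> sets bits 8 14 -> bits=000101011100001
Op 8: insert bat -> sets bits 0 4 -> bits=100111011100001
Op 9: query cow -> checks bit0=1, bit6=0 (has a 0) -> no
Op 10: insert hen -> sets bits 10 11 -> bits=100111011111001
Op 11: insert rat -> sets bits 4 11 -> bits=100111011111001
Query results in order: no maybe no no no

Answer: no maybe no no no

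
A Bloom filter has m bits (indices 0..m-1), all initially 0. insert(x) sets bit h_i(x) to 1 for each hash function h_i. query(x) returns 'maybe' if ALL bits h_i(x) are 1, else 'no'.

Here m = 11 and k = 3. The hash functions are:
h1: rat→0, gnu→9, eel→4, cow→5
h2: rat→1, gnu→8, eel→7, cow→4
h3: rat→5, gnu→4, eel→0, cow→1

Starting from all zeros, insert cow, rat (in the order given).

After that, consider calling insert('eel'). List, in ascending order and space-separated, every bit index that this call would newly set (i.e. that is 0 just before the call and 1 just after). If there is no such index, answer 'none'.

Start: bits=00000000000
After insert 'cow': sets bits 1 4 5 -> bits=01001100000
After insert 'rat': sets bits 0 1 5 -> bits=11001100000
insert 'eel' would touch bits 0 4 7; currently bit0=1, bit4=1, bit7=0
Bits that are 0 among those (would change 0->1): 7

Answer: 7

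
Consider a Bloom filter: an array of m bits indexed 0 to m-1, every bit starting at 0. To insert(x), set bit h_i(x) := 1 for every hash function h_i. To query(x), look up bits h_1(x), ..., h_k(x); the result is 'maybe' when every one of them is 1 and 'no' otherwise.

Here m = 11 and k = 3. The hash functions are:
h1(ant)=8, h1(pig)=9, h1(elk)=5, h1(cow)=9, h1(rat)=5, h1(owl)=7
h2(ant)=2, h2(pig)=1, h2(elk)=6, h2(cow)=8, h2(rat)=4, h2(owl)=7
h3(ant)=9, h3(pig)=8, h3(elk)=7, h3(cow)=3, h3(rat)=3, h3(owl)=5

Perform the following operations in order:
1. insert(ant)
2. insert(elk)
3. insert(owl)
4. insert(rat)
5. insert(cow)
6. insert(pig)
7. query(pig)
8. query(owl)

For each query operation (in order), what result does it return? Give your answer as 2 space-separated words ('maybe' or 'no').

Answer: maybe maybe

Derivation:
Start: bits=00000000000
Op 1: insert ant -> sets bits 2 8 9 -> bits=00100000110
Op 2: insert elk -> sets bits 5 6 7 -> bits=00100111110
Op 3: insert owl -> sets bits 5 7 -> bits=00100111110
Op 4: insert rat -> sets bits 3 4 5 -> bits=00111111110
Op 5: insert cow -> sets bits 3 8 9 -> bits=00111111110
Op 6: insert pig -> sets bits 1 8 9 -> bits=01111111110
Op 7: query pig -> checks bit1=1, bit8=1, bit9=1 (all 1) -> maybe
Op 8: query owl -> checks bit5=1, bit7=1 (all 1) -> maybe
Query results in order: maybe maybe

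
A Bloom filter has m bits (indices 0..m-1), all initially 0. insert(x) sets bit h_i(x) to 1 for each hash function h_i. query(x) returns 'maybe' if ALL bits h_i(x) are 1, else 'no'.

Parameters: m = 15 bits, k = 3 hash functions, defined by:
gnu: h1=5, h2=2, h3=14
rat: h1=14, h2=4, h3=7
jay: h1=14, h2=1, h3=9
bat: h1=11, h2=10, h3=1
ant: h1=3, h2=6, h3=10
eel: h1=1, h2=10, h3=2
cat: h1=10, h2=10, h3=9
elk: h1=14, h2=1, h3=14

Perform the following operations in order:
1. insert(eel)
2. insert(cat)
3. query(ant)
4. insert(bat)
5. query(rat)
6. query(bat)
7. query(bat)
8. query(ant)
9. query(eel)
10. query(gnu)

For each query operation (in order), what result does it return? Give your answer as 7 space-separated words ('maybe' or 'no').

Start: bits=000000000000000
Op 1: insert eel -> sets bits 1 2 10 -> bits=011000000010000
Op 2: insert cat -> sets bits 9 10 -> bits=011000000110000
Op 3: query ant -> checks bit3=0, bit6=0, bit10=1 (has a 0) -> no
Op 4: insert bat -> sets bits 1 10 11 -> bits=011000000111000
Op 5: query rat -> checks bit4=0, bit7=0, bit14=0 (has a 0) -> no
Op 6: query bat -> checks bit1=1, bit10=1, bit11=1 (all 1) -> maybe
Op 7: query bat -> checks bit1=1, bit10=1, bit11=1 (all 1) -> maybe
Op 8: query ant -> checks bit3=0, bit6=0, bit10=1 (has a 0) -> no
Op 9: query eel -> checks bit1=1, bit2=1, bit10=1 (all 1) -> maybe
Op 10: query gnu -> checks bit2=1, bit5=0, bit14=0 (has a 0) -> no
Query results in order: no no maybe maybe no maybe no

Answer: no no maybe maybe no maybe no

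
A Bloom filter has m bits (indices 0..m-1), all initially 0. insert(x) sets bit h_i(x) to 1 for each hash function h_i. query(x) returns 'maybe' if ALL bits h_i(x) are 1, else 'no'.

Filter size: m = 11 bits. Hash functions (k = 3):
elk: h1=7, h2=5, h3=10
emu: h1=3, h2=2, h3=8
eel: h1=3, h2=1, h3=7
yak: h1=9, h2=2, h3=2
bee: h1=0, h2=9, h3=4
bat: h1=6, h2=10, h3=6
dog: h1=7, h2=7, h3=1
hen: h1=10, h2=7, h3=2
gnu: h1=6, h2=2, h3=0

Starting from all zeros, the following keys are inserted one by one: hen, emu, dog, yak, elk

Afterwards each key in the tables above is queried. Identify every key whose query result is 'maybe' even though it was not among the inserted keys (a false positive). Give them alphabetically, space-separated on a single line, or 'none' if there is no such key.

Answer: eel

Derivation:
Start: bits=00000000000
After insert 'hen': sets bits 2 7 10 -> bits=00100001001
After insert 'emu': sets bits 2 3 8 -> bits=00110001101
After insert 'dog': sets bits 1 7 -> bits=01110001101
After insert 'yak': sets bits 2 9 -> bits=01110001111
After insert 'elk': sets bits 5 7 10 -> bits=01110101111
Not inserted: bat bee eel gnu — query each against bits=01110101111:
query bat: checks bit6=0, bit10=1 (has a 0) -> no => not a false positive
query bee: checks bit0=0, bit4=0, bit9=1 (has a 0) -> no => not a false positive
query eel: checks bit1=1, bit3=1, bit7=1 (all 1) -> maybe => FALSE POSITIVE
query gnu: checks bit0=0, bit2=1, bit6=0 (has a 0) -> no => not a false positive
False positives (alphabetical): eel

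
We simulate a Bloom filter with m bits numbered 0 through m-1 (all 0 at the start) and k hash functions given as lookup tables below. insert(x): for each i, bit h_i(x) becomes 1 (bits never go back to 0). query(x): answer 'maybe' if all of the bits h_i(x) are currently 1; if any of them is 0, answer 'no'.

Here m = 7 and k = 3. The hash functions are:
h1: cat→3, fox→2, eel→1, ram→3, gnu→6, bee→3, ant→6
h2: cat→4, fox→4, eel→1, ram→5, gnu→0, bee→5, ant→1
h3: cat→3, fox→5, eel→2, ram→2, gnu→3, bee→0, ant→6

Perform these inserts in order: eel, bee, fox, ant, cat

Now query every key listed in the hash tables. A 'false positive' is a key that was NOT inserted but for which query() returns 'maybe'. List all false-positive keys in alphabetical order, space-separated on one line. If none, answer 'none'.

Answer: gnu ram

Derivation:
Start: bits=0000000
After insert 'eel': sets bits 1 2 -> bits=0110000
After insert 'bee': sets bits 0 3 5 -> bits=1111010
After insert 'fox': sets bits 2 4 5 -> bits=1111110
After insert 'ant': sets bits 1 6 -> bits=1111111
After insert 'cat': sets bits 3 4 -> bits=1111111
Not inserted: gnu ram — query each against bits=1111111:
query gnu: checks bit0=1, bit3=1, bit6=1 (all 1) -> maybe => FALSE POSITIVE
query ram: checks bit2=1, bit3=1, bit5=1 (all 1) -> maybe => FALSE POSITIVE
False positives (alphabetical): gnu ram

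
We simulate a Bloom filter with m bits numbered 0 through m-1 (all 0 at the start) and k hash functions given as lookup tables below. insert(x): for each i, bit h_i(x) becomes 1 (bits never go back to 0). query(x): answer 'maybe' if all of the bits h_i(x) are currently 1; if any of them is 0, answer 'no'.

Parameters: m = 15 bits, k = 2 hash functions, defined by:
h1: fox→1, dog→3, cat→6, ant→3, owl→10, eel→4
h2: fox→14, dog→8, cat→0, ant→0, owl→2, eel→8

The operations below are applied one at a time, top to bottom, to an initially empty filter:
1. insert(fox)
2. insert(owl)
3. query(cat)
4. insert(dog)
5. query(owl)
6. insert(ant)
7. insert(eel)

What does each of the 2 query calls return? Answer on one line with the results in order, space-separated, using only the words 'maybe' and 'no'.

Start: bits=000000000000000
Op 1: insert fox -> sets bits 1 14 -> bits=010000000000001
Op 2: insert owl -> sets bits 2 10 -> bits=011000000010001
Op 3: query cat -> checks bit0=0, bit6=0 (has a 0) -> no
Op 4: insert dog -> sets bits 3 8 -> bits=011100001010001
Op 5: query owl -> checks bit2=1, bit10=1 (all 1) -> maybe
Op 6: insert ant -> sets bits 0 3 -> bits=111100001010001
Op 7: insert eel -> sets bits 4 8 -> bits=111110001010001
Query results in order: no maybe

Answer: no maybe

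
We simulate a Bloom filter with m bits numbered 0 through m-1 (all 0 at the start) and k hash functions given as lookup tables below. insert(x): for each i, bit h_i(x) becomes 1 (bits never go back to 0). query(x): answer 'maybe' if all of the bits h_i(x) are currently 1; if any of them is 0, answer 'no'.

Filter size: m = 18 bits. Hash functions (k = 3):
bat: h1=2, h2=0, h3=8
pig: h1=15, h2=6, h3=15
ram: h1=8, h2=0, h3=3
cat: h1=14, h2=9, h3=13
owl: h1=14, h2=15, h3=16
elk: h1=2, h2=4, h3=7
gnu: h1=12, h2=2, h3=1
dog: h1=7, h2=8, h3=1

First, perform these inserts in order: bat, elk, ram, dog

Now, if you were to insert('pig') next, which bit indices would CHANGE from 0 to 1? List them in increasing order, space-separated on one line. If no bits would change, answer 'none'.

Start: bits=000000000000000000
After insert 'bat': sets bits 0 2 8 -> bits=101000001000000000
After insert 'elk': sets bits 2 4 7 -> bits=101010011000000000
After insert 'ram': sets bits 0 3 8 -> bits=101110011000000000
After insert 'dog': sets bits 1 7 8 -> bits=111110011000000000
insert 'pig' would touch bits 6 15; currently bit6=0, bit15=0
Bits that are 0 among those (would change 0->1): 6 15

Answer: 6 15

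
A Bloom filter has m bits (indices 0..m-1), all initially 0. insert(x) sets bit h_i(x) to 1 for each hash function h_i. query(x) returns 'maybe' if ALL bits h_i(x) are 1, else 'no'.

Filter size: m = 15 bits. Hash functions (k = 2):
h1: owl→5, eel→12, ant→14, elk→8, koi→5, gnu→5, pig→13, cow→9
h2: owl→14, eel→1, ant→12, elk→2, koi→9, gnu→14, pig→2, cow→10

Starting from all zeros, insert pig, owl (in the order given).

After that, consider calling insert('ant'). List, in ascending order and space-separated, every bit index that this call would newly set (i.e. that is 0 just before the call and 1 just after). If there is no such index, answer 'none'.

Answer: 12

Derivation:
Start: bits=000000000000000
After insert 'pig': sets bits 2 13 -> bits=001000000000010
After insert 'owl': sets bits 5 14 -> bits=001001000000011
insert 'ant' would touch bits 12 14; currently bit12=0, bit14=1
Bits that are 0 among those (would change 0->1): 12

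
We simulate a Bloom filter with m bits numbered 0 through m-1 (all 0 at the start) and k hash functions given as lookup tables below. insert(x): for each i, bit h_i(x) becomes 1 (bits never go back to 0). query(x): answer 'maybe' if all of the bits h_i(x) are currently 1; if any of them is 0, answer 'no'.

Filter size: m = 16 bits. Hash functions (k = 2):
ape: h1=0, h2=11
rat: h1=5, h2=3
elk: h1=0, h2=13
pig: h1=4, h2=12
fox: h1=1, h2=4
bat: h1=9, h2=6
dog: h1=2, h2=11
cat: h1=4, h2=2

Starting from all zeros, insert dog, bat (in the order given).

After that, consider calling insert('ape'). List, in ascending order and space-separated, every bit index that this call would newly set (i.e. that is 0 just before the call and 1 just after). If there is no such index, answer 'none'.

Answer: 0

Derivation:
Start: bits=0000000000000000
After insert 'dog': sets bits 2 11 -> bits=0010000000010000
After insert 'bat': sets bits 6 9 -> bits=0010001001010000
insert 'ape' would touch bits 0 11; currently bit0=0, bit11=1
Bits that are 0 among those (would change 0->1): 0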